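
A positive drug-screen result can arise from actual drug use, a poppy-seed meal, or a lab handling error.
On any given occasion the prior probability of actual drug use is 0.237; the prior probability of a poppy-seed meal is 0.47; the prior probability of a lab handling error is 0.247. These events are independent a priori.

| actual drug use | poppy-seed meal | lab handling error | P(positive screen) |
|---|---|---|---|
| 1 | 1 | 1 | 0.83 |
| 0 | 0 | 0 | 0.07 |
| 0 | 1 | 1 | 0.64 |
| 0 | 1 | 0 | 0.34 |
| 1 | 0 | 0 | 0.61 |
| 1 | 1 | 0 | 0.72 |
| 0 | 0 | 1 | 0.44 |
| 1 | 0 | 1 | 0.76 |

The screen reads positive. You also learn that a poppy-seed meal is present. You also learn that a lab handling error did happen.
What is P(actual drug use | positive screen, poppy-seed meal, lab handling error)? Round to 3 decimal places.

P(actual drug use | positive screen, poppy-seed meal, lab handling error) ≈ 0.287

P(positive screen | poppy-seed meal, lab handling error) = 0.64×0.763 + 0.83×0.237 = 0.488320 + 0.196710 = 0.685030
The actual drug use-present share is 0.83×0.237 = 0.196710.
P(actual drug use | positive screen, poppy-seed meal, lab handling error) = 0.196710 / 0.685030 ≈ 0.287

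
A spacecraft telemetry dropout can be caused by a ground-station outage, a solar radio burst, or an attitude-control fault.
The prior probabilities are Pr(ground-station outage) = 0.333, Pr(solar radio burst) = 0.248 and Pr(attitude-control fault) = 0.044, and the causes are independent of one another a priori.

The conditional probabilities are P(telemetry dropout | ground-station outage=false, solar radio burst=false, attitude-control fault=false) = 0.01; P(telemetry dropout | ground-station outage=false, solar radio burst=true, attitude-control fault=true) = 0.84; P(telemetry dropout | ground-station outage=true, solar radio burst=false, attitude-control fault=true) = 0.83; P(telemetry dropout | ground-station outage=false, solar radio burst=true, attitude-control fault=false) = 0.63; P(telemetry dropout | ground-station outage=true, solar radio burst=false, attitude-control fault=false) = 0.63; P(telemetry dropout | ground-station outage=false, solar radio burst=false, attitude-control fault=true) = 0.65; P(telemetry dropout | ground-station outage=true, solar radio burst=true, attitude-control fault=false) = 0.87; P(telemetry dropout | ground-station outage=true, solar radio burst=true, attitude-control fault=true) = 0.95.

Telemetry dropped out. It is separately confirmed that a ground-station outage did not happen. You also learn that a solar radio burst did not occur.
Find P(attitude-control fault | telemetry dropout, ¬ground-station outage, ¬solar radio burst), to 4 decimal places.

For the numerator, keep only attitude-control fault=true terms: 0.65·0.044 = 0.028600
The normalizing constant is 0.01·0.956 + 0.65·0.044 = 0.038160
Posterior = 0.028600 / 0.038160 ≈ 0.7495

P(attitude-control fault | telemetry dropout, ¬ground-station outage, ¬solar radio burst) ≈ 0.7495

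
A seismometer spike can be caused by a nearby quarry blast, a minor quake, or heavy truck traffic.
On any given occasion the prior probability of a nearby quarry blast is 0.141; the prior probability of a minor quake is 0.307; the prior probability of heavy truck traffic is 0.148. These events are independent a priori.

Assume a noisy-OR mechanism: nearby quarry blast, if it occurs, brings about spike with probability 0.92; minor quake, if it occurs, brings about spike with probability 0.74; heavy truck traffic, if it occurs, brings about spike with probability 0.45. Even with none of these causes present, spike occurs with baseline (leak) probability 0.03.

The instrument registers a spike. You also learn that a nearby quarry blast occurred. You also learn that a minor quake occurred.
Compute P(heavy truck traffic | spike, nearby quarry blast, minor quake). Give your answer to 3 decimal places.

P(heavy truck traffic | spike, nearby quarry blast, minor quake) ≈ 0.149

Under noisy-OR, P(spike | causes) = 1 − (1−0.03)·∏(1−qᵢ) over the active causes.
P(spike | nearby quarry blast, minor quake) = 0.979824·0.852 + 0.988903·0.148 = 0.834810 + 0.146358 = 0.981168
The heavy truck traffic-present share is 0.988903·0.148 = 0.146358.
Hence the posterior is 0.146358/0.981168 ≈ 0.149.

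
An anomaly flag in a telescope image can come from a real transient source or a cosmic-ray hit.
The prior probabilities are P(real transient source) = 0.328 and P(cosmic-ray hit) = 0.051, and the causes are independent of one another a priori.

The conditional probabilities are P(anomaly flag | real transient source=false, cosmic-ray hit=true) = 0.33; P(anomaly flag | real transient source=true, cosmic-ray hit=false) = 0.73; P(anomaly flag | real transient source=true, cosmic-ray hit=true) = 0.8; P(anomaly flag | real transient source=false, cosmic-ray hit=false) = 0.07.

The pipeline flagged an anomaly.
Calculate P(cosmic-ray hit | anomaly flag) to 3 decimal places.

P(cosmic-ray hit | anomaly flag) ≈ 0.083

P(anomaly flag) = 0.07×0.672×0.949 + 0.33×0.672×0.051 + 0.73×0.328×0.949 + 0.8×0.328×0.051 = 0.044641 + 0.011310 + 0.227229 + 0.013382 = 0.296562
The cosmic-ray hit-present share is 0.011310 + 0.013382 = 0.024692.
Hence the posterior is 0.024692/0.296562 ≈ 0.083.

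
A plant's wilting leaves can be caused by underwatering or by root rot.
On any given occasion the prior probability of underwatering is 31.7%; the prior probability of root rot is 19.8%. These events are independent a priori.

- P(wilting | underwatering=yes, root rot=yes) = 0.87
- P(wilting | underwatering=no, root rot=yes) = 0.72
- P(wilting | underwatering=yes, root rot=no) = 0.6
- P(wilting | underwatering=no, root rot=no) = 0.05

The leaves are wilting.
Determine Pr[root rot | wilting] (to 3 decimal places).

Pr[root rot | wilting] ≈ 0.458

P(wilting) = 0.05·0.683·0.802 + 0.72·0.683·0.198 + 0.6·0.317·0.802 + 0.87·0.317·0.198 = 0.027388 + 0.097368 + 0.152540 + 0.054606 = 0.331902
Restricting to configurations with root rot present: 0.097368 + 0.054606 = 0.151974.
So P(root rot | wilting) = 0.151974/0.331902 ≈ 0.458.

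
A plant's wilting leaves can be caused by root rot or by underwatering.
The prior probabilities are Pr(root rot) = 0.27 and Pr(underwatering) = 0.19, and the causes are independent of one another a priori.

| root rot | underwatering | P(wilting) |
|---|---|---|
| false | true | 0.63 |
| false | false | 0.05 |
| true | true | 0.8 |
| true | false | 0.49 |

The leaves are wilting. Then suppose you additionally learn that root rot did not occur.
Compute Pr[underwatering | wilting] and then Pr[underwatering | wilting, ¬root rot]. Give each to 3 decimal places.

Enumerate the 4 (root rot, underwatering) configurations and weight by the priors:
  P(wilting) = 0.05×0.73×0.81 + 0.63×0.73×0.19 + 0.49×0.27×0.81 + 0.8×0.27×0.19
        = 0.029565 + 0.087381 + 0.107163 + 0.041040 = 0.265149
Configurations with underwatering contribute 0.128421, so
  P(underwatering | wilting) = 0.128421 / 0.265149 ≈ 0.484

With the extra evidence:
Enumerate both values of underwatering and weight by the priors:
  P(wilting | ¬root rot) = 0.05*0.81 + 0.63*0.19
        = 0.040500 + 0.119700 = 0.160200
The terms with underwatering present sum to 0.119700, so
  P(underwatering | wilting, ¬root rot) = 0.119700 / 0.160200 ≈ 0.747
With root rot excluded, underwatering must carry more of the explanatory weight for the wilting.

Pr[underwatering | wilting] ≈ 0.484; Pr[underwatering | wilting, ¬root rot] ≈ 0.747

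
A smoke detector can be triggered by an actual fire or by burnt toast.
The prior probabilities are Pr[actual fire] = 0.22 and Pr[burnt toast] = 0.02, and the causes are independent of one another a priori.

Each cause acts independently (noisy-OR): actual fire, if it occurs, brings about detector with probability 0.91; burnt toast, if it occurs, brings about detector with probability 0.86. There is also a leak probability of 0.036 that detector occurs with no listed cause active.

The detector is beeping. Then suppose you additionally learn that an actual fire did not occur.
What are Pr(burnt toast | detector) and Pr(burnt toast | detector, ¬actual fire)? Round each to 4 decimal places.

Under noisy-OR, P(detector | causes) = 1 − (1−0.036)·∏(1−qᵢ) over the active causes.
For the numerator, keep only burnt toast=true terms: 0.013495 + 0.004347 = 0.017842
Normalizer over all consistent configurations: 0.036*0.78*0.98 + 0.86504*0.78*0.02 + 0.91324*0.22*0.98 + 0.987854*0.22*0.02 = 0.242255
Posterior = 0.017842 / 0.242255 ≈ 0.0736

Now also conditioning on actual fire≠true:
P(detector | ¬actual fire) = 0.036×0.98 + 0.86504×0.02 = 0.035280 + 0.017301 = 0.052581
Of this, 0.017301 comes from 0.86504×0.02 (the burnt toast=true cases).
So P(burnt toast | detector, ¬actual fire) = 0.017301/0.052581 ≈ 0.3290.
With actual fire excluded, burnt toast must carry more of the explanatory weight for the detector.

Pr(burnt toast | detector) ≈ 0.0736; Pr(burnt toast | detector, ¬actual fire) ≈ 0.3290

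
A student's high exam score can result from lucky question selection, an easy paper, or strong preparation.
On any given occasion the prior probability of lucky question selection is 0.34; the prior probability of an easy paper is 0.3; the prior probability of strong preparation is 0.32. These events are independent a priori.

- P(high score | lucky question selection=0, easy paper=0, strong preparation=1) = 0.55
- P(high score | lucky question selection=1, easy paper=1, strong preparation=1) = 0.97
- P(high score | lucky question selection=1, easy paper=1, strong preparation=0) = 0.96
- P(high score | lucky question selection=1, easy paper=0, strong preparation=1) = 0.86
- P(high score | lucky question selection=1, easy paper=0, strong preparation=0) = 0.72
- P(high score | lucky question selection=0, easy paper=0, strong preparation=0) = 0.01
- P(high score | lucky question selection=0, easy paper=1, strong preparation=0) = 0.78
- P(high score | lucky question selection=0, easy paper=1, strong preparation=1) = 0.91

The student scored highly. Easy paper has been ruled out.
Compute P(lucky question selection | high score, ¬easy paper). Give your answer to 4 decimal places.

Enumerate the 4 (lucky question selection, strong preparation) configurations and weight by the priors:
  P(high score | ¬easy paper) = 0.01×0.66×0.68 + 0.55×0.66×0.32 + 0.72×0.34×0.68 + 0.86×0.34×0.32
        = 0.004488 + 0.116160 + 0.166464 + 0.093568 = 0.380680
Keeping only the lucky question selection-present terms gives 0.260032, so
  P(lucky question selection | high score, ¬easy paper) = 0.260032 / 0.380680 ≈ 0.6831

P(lucky question selection | high score, ¬easy paper) ≈ 0.6831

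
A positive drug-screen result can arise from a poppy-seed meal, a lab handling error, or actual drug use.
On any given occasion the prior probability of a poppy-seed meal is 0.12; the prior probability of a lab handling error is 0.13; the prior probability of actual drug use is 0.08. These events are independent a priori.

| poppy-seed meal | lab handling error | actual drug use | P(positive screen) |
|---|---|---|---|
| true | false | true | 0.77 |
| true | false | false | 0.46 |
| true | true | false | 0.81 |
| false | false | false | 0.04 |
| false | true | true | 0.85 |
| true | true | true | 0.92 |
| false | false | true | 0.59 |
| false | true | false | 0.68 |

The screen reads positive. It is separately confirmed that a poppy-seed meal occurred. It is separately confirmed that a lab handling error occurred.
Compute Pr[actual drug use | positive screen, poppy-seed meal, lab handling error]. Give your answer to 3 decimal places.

Pr[actual drug use | positive screen, poppy-seed meal, lab handling error] ≈ 0.090

P(positive screen | poppy-seed meal, lab handling error) = 0.81×0.92 + 0.92×0.08 = 0.745200 + 0.073600 = 0.818800
Restricting to configurations with actual drug use present: 0.92×0.08 = 0.073600.
P(actual drug use | positive screen, poppy-seed meal, lab handling error) = 0.073600 / 0.818800 ≈ 0.090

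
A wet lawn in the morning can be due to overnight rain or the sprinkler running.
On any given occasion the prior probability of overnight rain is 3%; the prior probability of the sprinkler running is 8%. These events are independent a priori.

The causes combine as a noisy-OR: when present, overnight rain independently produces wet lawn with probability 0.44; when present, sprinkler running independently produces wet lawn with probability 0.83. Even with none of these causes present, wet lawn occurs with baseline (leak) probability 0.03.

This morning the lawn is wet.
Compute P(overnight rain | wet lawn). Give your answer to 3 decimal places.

P(overnight rain | wet lawn) ≈ 0.139

Under noisy-OR, P(wet lawn | causes) = 1 − (1−0.03)·∏(1−qᵢ) over the active causes.
For the numerator, keep only overnight rain=true terms: 0.012608 + 0.002178 = 0.014786
Normalizer over all consistent configurations: 0.03·0.97·0.92 + 0.8351·0.97·0.08 + 0.4568·0.03·0.92 + 0.907656·0.03·0.08 = 0.106362
Posterior = 0.014786 / 0.106362 ≈ 0.139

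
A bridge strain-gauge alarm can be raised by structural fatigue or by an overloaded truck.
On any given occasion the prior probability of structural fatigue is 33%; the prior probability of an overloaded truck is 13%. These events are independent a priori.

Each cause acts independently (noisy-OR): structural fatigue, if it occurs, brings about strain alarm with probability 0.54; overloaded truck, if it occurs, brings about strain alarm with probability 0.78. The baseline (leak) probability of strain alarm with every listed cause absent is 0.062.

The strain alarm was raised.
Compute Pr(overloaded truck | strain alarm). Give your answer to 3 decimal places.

Pr(overloaded truck | strain alarm) ≈ 0.351

Under noisy-OR, P(strain alarm | causes) = 1 − (1−0.062)·∏(1−qᵢ) over the active causes.
P(strain alarm) = 0.062*0.67*0.87 + 0.79364*0.67*0.13 + 0.56852*0.33*0.87 + 0.905074*0.33*0.13 = 0.036140 + 0.069126 + 0.163222 + 0.038828 = 0.307316
Restricting to configurations with overloaded truck present: 0.069126 + 0.038828 = 0.107954.
P(overloaded truck | strain alarm) = 0.107954 / 0.307316 ≈ 0.351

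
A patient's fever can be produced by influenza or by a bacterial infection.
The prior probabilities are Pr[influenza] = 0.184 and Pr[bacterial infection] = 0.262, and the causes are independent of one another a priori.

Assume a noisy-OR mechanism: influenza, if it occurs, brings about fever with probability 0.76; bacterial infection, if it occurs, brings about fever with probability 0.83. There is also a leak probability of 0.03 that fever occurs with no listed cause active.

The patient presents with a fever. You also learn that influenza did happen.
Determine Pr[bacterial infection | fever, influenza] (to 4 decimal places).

Under noisy-OR, P(fever | causes) = 1 − (1−0.03)·∏(1−qᵢ) over the active causes.
Sum P(fever|·) weighted by the priors over both values of bacterial infection:
  P(fever | influenza) = 0.7672×0.738 + 0.960424×0.262
        = 0.566194 + 0.251631 = 0.817825
Keeping only the bacterial infection-present terms gives 0.251631, so
  P(bacterial infection | fever, influenza) = 0.251631 / 0.817825 ≈ 0.3077

Pr[bacterial infection | fever, influenza] ≈ 0.3077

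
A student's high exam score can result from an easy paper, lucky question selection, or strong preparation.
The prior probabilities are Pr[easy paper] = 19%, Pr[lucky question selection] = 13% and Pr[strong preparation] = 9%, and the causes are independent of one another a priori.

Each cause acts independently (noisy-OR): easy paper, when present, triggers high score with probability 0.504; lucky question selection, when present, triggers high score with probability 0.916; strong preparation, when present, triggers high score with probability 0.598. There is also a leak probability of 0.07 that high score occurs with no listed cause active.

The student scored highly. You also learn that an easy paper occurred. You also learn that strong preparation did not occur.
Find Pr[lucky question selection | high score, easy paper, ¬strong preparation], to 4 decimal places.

Pr[lucky question selection | high score, easy paper, ¬strong preparation] ≈ 0.2105

Under noisy-OR, P(high score | causes) = 1 − (1−0.07)·∏(1−qᵢ) over the active causes.
P(high score | easy paper, ¬strong preparation) = 0.53872·0.87 + 0.961252·0.13 = 0.468686 + 0.124963 = 0.593649
Restricting to configurations with lucky question selection present: 0.961252·0.13 = 0.124963.
Hence the posterior is 0.124963/0.593649 ≈ 0.2105.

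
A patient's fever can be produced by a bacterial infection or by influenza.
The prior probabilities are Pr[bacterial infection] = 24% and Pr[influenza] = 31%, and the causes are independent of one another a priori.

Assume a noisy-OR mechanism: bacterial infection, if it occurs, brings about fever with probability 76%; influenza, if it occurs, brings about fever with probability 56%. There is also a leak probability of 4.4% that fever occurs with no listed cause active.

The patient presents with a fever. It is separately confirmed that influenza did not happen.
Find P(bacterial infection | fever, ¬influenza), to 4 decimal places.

Under noisy-OR, P(fever | causes) = 1 − (1−0.044)·∏(1−qᵢ) over the active causes.
P(fever | ¬influenza) = 0.044×0.76 + 0.77056×0.24 = 0.033440 + 0.184934 = 0.218374
The bacterial infection-present share is 0.77056×0.24 = 0.184934.
P(bacterial infection | fever, ¬influenza) = 0.184934 / 0.218374 ≈ 0.8469

P(bacterial infection | fever, ¬influenza) ≈ 0.8469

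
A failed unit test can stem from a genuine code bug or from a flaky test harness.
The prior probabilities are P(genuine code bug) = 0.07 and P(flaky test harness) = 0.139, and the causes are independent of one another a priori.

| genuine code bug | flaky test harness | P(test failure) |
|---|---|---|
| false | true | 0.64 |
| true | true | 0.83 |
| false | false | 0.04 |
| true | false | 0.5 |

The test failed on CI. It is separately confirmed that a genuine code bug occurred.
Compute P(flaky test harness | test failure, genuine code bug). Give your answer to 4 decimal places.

P(flaky test harness | test failure, genuine code bug) ≈ 0.2114

P(test failure | genuine code bug) = 0.5×0.861 + 0.83×0.139 = 0.430500 + 0.115370 = 0.545870
The flaky test harness-present share is 0.83×0.139 = 0.115370.
So P(flaky test harness | test failure, genuine code bug) = 0.115370/0.545870 ≈ 0.2114.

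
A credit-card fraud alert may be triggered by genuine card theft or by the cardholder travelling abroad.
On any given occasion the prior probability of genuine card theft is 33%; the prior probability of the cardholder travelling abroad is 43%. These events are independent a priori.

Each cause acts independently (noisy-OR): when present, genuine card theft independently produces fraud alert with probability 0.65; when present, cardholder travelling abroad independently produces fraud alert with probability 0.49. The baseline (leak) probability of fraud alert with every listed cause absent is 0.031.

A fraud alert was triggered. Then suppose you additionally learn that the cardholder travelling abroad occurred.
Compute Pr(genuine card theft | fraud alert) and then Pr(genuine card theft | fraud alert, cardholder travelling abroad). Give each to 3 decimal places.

Pr(genuine card theft | fraud alert) ≈ 0.605; Pr(genuine card theft | fraud alert, cardholder travelling abroad) ≈ 0.446

Under noisy-OR, P(fraud alert | causes) = 1 − (1−0.031)·∏(1−qᵢ) over the active causes.
P(fraud alert) = 0.031*0.67*0.57 + 0.50581*0.67*0.43 + 0.66085*0.33*0.57 + 0.827033*0.33*0.43 = 0.011839 + 0.145724 + 0.124306 + 0.117356 = 0.399225
The genuine card theft-present share is 0.124306 + 0.117356 = 0.241662.
So P(genuine card theft | fraud alert) = 0.241662/0.399225 ≈ 0.605.

With the extra evidence:
Enumerate both values of genuine card theft and weight by the priors:
  P(fraud alert | cardholder travelling abroad) = 0.50581×0.67 + 0.827033×0.33
        = 0.338893 + 0.272921 = 0.611814
The terms with genuine card theft present sum to 0.272921, so
  P(genuine card theft | fraud alert, cardholder travelling abroad) = 0.272921 / 0.611814 ≈ 0.446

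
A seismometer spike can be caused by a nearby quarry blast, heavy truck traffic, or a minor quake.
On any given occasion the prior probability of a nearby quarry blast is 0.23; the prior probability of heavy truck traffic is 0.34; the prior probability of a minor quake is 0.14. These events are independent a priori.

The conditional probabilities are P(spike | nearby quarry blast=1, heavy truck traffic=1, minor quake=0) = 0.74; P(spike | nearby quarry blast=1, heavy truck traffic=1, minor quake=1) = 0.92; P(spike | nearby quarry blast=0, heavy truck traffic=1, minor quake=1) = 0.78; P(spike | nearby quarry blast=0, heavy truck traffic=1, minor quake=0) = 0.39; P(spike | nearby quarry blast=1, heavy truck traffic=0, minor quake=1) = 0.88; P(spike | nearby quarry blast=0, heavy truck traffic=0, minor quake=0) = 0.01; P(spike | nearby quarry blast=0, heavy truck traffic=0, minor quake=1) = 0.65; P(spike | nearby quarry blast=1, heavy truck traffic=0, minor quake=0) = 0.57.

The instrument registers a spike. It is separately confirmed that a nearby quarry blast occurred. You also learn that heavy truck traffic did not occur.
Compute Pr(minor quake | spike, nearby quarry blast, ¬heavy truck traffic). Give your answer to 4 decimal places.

Sum P(spike|·) weighted by the priors over both values of minor quake:
  P(spike | nearby quarry blast, ¬heavy truck traffic) = 0.57*0.86 + 0.88*0.14
        = 0.490200 + 0.123200 = 0.613400
Keeping only the minor quake-present terms gives 0.123200, so
  P(minor quake | spike, nearby quarry blast, ¬heavy truck traffic) = 0.123200 / 0.613400 ≈ 0.2008

Pr(minor quake | spike, nearby quarry blast, ¬heavy truck traffic) ≈ 0.2008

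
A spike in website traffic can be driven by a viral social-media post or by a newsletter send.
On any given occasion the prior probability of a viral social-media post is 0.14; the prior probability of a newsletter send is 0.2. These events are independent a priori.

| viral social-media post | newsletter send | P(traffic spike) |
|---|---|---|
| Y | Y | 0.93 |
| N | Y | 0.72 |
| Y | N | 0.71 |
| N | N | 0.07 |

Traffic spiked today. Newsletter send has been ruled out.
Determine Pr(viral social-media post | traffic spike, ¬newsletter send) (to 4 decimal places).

Pr(viral social-media post | traffic spike, ¬newsletter send) ≈ 0.6228

Enumerate both values of viral social-media post and weight by the priors:
  P(traffic spike | ¬newsletter send) = 0.07×0.86 + 0.71×0.14
        = 0.060200 + 0.099400 = 0.159600
Keeping only the viral social-media post-present terms gives 0.099400, so
  P(viral social-media post | traffic spike, ¬newsletter send) = 0.099400 / 0.159600 ≈ 0.6228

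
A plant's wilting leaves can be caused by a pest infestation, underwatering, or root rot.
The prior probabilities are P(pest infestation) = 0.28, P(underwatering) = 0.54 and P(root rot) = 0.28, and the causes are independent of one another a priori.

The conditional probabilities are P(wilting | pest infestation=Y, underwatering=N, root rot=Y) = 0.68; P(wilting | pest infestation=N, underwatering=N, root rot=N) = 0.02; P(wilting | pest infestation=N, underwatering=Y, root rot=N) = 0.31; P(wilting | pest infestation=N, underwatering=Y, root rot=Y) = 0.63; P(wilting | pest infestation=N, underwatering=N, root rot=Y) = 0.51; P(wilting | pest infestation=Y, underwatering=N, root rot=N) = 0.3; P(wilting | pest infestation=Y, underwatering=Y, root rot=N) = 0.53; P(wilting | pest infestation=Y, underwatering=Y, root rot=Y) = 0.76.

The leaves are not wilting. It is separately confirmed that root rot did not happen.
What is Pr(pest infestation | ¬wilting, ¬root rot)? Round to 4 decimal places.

Pr(pest infestation | ¬wilting, ¬root rot) ≈ 0.2138

Weight on pest infestation=true, given the evidence: 0.090160 + 0.071064 = 0.161224
Denominator P(¬wilting | ¬root rot): 0.98*0.72*0.46 + 0.69*0.72*0.54 + 0.7*0.28*0.46 + 0.47*0.28*0.54 = 0.754072
P(pest infestation | ¬wilting, ¬root rot) = 0.161224/0.754072 ≈ 0.2138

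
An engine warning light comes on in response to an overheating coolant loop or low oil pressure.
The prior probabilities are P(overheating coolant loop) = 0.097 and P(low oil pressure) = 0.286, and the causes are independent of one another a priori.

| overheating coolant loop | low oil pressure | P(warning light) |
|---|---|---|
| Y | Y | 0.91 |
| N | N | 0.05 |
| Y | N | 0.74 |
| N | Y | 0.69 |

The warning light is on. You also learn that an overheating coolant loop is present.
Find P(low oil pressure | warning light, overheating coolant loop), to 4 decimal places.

P(low oil pressure | warning light, overheating coolant loop) ≈ 0.3300

By total probability over both values of low oil pressure:
  P(warning light | overheating coolant loop) = 0.74×0.714 + 0.91×0.286
        = 0.528360 + 0.260260 = 0.788620
Keeping only the low oil pressure-present terms gives 0.260260, so
  P(low oil pressure | warning light, overheating coolant loop) = 0.260260 / 0.788620 ≈ 0.3300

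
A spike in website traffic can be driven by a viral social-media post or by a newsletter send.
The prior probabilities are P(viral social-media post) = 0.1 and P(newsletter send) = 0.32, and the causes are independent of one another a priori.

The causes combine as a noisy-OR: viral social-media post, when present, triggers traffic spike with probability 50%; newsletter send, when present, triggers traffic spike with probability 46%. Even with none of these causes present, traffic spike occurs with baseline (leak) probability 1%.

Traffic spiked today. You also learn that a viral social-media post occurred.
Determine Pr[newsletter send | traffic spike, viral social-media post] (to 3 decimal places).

Pr[newsletter send | traffic spike, viral social-media post] ≈ 0.406

Under noisy-OR, P(traffic spike | causes) = 1 − (1−0.01)·∏(1−qᵢ) over the active causes.
Weight on newsletter send=true, given the evidence: 0.7327*0.32 = 0.234464
Denominator P(traffic spike | viral social-media post): 0.505*0.68 + 0.7327*0.32 = 0.577864
P(newsletter send | traffic spike, viral social-media post) = 0.234464/0.577864 ≈ 0.406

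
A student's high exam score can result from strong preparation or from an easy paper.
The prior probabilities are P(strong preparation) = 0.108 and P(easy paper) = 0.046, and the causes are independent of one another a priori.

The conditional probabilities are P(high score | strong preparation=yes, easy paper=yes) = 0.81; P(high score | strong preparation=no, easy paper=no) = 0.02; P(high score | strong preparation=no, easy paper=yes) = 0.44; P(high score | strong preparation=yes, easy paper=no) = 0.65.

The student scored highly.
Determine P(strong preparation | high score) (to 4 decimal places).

P(strong preparation | high score) ≈ 0.6693

By total probability over the 4 (strong preparation, easy paper) configurations:
  P(high score) = 0.02*0.892*0.954 + 0.44*0.892*0.046 + 0.65*0.108*0.954 + 0.81*0.108*0.046
        = 0.017019 + 0.018054 + 0.066971 + 0.004024 = 0.106068
Configurations with strong preparation contribute 0.070995, so
  P(strong preparation | high score) = 0.070995 / 0.106068 ≈ 0.6693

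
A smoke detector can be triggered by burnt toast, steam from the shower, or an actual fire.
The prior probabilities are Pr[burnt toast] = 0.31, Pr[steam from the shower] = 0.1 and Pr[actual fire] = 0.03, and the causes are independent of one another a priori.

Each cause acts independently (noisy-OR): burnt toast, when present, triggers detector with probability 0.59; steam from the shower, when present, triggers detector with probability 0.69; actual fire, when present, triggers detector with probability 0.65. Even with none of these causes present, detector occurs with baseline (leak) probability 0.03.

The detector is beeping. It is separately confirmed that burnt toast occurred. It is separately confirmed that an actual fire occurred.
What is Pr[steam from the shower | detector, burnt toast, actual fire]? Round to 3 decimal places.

Pr[steam from the shower | detector, burnt toast, actual fire] ≈ 0.110

Under noisy-OR, P(detector | causes) = 1 − (1−0.03)·∏(1−qᵢ) over the active causes.
Enumerate both values of steam from the shower and weight by the priors:
  P(detector | burnt toast, actual fire) = 0.860805·0.9 + 0.95685·0.1
        = 0.774725 + 0.095685 = 0.870410
Configurations with steam from the shower contribute 0.095685, so
  P(steam from the shower | detector, burnt toast, actual fire) = 0.095685 / 0.870410 ≈ 0.110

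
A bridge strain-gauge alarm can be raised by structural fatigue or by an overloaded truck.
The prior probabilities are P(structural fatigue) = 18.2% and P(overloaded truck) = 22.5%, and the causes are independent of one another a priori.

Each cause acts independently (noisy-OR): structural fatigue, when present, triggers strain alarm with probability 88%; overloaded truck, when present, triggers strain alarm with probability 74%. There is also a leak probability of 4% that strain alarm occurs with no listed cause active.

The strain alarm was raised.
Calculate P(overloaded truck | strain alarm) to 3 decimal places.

P(overloaded truck | strain alarm) ≈ 0.542

Under noisy-OR, P(strain alarm | causes) = 1 − (1−0.04)·∏(1−qᵢ) over the active causes.
Sum P(strain alarm|·) weighted by the priors over the 4 (structural fatigue, overloaded truck) configurations:
  P(strain alarm) = 0.04×0.818×0.775 + 0.7504×0.818×0.225 + 0.8848×0.182×0.775 + 0.970048×0.182×0.225
        = 0.025358 + 0.138111 + 0.124801 + 0.039723 = 0.327993
Keeping only the overloaded truck-present terms gives 0.177834, so
  P(overloaded truck | strain alarm) = 0.177834 / 0.327993 ≈ 0.542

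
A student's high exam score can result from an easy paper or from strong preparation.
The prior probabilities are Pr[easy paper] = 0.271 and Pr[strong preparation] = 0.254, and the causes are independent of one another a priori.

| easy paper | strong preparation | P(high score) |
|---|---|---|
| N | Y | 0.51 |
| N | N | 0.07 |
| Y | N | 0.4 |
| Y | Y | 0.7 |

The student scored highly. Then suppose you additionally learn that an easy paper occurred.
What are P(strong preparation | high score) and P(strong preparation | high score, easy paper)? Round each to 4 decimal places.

Weight on strong preparation=true, given the evidence: 0.094435 + 0.048184 = 0.142619
Denominator P(high score): 0.07·0.729·0.746 + 0.51·0.729·0.254 + 0.4·0.271·0.746 + 0.7·0.271·0.254 = 0.261553
P(strong preparation | high score) = 0.142619/0.261553 ≈ 0.5453

Now condition on the additional information:
By total probability over both values of strong preparation:
  P(high score | easy paper) = 0.4·0.746 + 0.7·0.254
        = 0.298400 + 0.177800 = 0.476200
Configurations with strong preparation contribute 0.177800, so
  P(strong preparation | high score, easy paper) = 0.177800 / 0.476200 ≈ 0.3734
This is intercausal reasoning (explaining away): once easy paper accounts for the high score, strong preparation becomes less likely.

P(strong preparation | high score) ≈ 0.5453; P(strong preparation | high score, easy paper) ≈ 0.3734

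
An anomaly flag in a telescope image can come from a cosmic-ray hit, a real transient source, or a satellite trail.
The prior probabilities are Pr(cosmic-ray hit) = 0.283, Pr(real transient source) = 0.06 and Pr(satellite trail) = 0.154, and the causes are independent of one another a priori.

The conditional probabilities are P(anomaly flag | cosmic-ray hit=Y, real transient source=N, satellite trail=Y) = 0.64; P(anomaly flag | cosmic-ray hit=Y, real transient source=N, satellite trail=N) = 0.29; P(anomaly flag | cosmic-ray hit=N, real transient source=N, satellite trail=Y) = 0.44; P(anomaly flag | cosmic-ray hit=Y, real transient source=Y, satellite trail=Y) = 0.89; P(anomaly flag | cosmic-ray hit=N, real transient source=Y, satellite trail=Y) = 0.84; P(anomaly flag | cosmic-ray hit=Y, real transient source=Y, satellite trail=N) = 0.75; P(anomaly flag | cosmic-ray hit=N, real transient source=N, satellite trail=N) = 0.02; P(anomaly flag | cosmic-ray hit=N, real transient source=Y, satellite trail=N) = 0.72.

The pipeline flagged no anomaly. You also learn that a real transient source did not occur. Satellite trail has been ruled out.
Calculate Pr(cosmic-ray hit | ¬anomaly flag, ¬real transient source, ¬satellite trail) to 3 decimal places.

Pr(cosmic-ray hit | ¬anomaly flag, ¬real transient source, ¬satellite trail) ≈ 0.222

Enumerate both values of cosmic-ray hit and weight by the priors:
  P(¬anomaly flag | ¬real transient source, ¬satellite trail) = 0.98·0.717 + 0.71·0.283
        = 0.702660 + 0.200930 = 0.903590
Keeping only the cosmic-ray hit-present terms gives 0.200930, so
  P(cosmic-ray hit | ¬anomaly flag, ¬real transient source, ¬satellite trail) = 0.200930 / 0.903590 ≈ 0.222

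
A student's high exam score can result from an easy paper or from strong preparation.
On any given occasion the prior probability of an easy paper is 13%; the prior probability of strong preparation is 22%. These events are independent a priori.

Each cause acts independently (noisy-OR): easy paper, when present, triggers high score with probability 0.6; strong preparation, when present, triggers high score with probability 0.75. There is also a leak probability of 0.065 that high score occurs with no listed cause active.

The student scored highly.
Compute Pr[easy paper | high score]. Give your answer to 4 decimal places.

Pr[easy paper | high score] ≈ 0.3191

Under noisy-OR, P(high score | causes) = 1 − (1−0.065)·∏(1−qᵢ) over the active causes.
By total probability over the 4 (easy paper, strong preparation) configurations:
  P(high score) = 0.065*0.87*0.78 + 0.76625*0.87*0.22 + 0.626*0.13*0.78 + 0.9065*0.13*0.22
        = 0.044109 + 0.146660 + 0.063476 + 0.025926 = 0.280171
Keeping only the easy paper-present terms gives 0.089402, so
  P(easy paper | high score) = 0.089402 / 0.280171 ≈ 0.3191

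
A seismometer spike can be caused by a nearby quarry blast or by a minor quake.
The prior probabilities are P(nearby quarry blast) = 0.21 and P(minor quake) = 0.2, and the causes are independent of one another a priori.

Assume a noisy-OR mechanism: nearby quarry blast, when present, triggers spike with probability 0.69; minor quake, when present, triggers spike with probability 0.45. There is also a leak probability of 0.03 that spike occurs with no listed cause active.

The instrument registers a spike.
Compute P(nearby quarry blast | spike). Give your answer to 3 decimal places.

P(nearby quarry blast | spike) ≈ 0.622

Under noisy-OR, P(spike | causes) = 1 − (1−0.03)·∏(1−qᵢ) over the active causes.
P(spike) = 0.03·0.79·0.8 + 0.4665·0.79·0.2 + 0.6993·0.21·0.8 + 0.834615·0.21·0.2 = 0.018960 + 0.073707 + 0.117482 + 0.035054 = 0.245203
Of this, 0.152536 comes from 0.117482 + 0.035054 (the nearby quarry blast=true cases).
Hence the posterior is 0.152536/0.245203 ≈ 0.622.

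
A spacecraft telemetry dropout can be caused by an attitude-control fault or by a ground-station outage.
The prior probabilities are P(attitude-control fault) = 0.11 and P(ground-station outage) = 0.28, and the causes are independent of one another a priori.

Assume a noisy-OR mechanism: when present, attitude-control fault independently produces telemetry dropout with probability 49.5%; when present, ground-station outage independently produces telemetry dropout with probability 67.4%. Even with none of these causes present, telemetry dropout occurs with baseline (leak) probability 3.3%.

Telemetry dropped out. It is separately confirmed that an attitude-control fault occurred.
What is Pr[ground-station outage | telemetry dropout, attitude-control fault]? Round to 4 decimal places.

Under noisy-OR, P(telemetry dropout | causes) = 1 − (1−0.033)·∏(1−qᵢ) over the active causes.
By total probability over both values of ground-station outage:
  P(telemetry dropout | attitude-control fault) = 0.511665×0.72 + 0.840803×0.28
        = 0.368399 + 0.235425 = 0.603824
Configurations with ground-station outage contribute 0.235425, so
  P(ground-station outage | telemetry dropout, attitude-control fault) = 0.235425 / 0.603824 ≈ 0.3899

Pr[ground-station outage | telemetry dropout, attitude-control fault] ≈ 0.3899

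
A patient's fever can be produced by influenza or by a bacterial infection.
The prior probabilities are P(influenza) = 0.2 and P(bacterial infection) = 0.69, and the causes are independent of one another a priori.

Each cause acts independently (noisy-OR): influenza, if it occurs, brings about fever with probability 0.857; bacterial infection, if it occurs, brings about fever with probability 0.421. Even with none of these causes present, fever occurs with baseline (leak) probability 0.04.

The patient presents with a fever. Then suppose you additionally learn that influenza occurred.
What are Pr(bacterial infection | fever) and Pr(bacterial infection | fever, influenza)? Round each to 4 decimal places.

Under noisy-OR, P(fever | causes) = 1 − (1−0.04)·∏(1−qᵢ) over the active causes.
For the numerator, keep only bacterial infection=true terms: 0.245176 + 0.127031 = 0.372207
The normalizing constant is 0.04*0.8*0.31 + 0.44416*0.8*0.69 + 0.86272*0.2*0.31 + 0.920515*0.2*0.69 = 0.435616
P(bacterial infection | fever) = 0.372207/0.435616 ≈ 0.8544

Now also conditioning on influenza=true:
By total probability over both values of bacterial infection:
  P(fever | influenza) = 0.86272*0.31 + 0.920515*0.69
        = 0.267443 + 0.635155 = 0.902598
Keeping only the bacterial infection-present terms gives 0.635155, so
  P(bacterial infection | fever, influenza) = 0.635155 / 0.902598 ≈ 0.7037
The drop from 0.8544 to 0.7037 is the explaining-away (discounting) effect.

Pr(bacterial infection | fever) ≈ 0.8544; Pr(bacterial infection | fever, influenza) ≈ 0.7037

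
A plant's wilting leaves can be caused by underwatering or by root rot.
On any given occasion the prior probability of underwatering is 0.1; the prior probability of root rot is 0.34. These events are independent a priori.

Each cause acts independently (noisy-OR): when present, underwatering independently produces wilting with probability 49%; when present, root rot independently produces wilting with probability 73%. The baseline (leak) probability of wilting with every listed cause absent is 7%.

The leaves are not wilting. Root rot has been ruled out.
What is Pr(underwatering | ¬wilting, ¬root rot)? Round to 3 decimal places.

Under noisy-OR, P(wilting | causes) = 1 − (1−0.07)·∏(1−qᵢ) over the active causes.
P(¬wilting | ¬root rot) = 0.93*0.9 + 0.4743*0.1 = 0.837000 + 0.047430 = 0.884430
The underwatering-present share is 0.4743*0.1 = 0.047430.
P(underwatering | ¬wilting, ¬root rot) = 0.047430 / 0.884430 ≈ 0.054

Pr(underwatering | ¬wilting, ¬root rot) ≈ 0.054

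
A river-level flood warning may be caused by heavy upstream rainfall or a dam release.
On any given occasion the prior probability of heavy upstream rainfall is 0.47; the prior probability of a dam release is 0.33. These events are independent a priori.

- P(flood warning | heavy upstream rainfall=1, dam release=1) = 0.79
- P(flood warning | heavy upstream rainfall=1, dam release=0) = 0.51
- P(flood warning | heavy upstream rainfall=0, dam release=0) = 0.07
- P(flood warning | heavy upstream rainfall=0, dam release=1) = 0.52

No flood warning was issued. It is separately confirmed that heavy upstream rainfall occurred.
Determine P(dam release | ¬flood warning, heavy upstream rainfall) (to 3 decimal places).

P(dam release | ¬flood warning, heavy upstream rainfall) ≈ 0.174

For the numerator, keep only dam release=true terms: 0.21*0.33 = 0.069300
Normalizer over all consistent configurations: 0.49*0.67 + 0.21*0.33 = 0.397600
P(dam release | ¬flood warning, heavy upstream rainfall) = 0.069300/0.397600 ≈ 0.174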